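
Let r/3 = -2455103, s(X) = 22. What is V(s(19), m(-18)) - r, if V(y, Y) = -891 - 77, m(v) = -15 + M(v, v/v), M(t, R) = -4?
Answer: 7364341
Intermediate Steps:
r = -7365309 (r = 3*(-2455103) = -7365309)
m(v) = -19 (m(v) = -15 - 4 = -19)
V(y, Y) = -968
V(s(19), m(-18)) - r = -968 - 1*(-7365309) = -968 + 7365309 = 7364341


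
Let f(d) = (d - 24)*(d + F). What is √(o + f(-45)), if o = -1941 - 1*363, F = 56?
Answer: I*√3063 ≈ 55.344*I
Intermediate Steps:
o = -2304 (o = -1941 - 363 = -2304)
f(d) = (-24 + d)*(56 + d) (f(d) = (d - 24)*(d + 56) = (-24 + d)*(56 + d))
√(o + f(-45)) = √(-2304 + (-1344 + (-45)² + 32*(-45))) = √(-2304 + (-1344 + 2025 - 1440)) = √(-2304 - 759) = √(-3063) = I*√3063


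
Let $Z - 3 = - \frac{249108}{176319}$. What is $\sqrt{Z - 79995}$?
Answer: $\frac{2 i \sqrt{69079622117649}}{58773} \approx 282.83 i$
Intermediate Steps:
$Z = \frac{93283}{58773}$ ($Z = 3 - \frac{249108}{176319} = 3 - \frac{83036}{58773} = \frac{93283}{58773} \approx 1.5872$)
$\sqrt{Z - 79995} = \sqrt{\frac{93283}{58773} - 79995} = \sqrt{- \frac{4701452852}{58773}} = \frac{2 i \sqrt{69079622117649}}{58773}$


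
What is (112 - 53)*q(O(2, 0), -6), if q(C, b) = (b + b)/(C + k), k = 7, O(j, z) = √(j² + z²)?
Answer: -236/3 ≈ -78.667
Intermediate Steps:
q(C, b) = 2*b/(7 + C) (q(C, b) = (b + b)/(C + 7) = (2*b)/(7 + C) = 2*b/(7 + C))
(112 - 53)*q(O(2, 0), -6) = (112 - 53)*(2*(-6)/(7 + √(2² + 0²))) = 59*(2*(-6)/(7 + √(4 + 0))) = 59*(2*(-6)/(7 + √4)) = 59*(2*(-6)/(7 + 2)) = 59*(2*(-6)/9) = 59*(2*(-6)*(⅑)) = 59*(-4/3) = -236/3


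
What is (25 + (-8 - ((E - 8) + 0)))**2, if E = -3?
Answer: 784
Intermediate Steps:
(25 + (-8 - ((E - 8) + 0)))**2 = (25 + (-8 - ((-3 - 8) + 0)))**2 = (25 + (-8 - (-11 + 0)))**2 = (25 + (-8 - 1*(-11)))**2 = (25 + (-8 + 11))**2 = (25 + 3)**2 = 28**2 = 784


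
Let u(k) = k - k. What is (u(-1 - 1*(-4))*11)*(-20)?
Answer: 0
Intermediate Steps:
u(k) = 0
(u(-1 - 1*(-4))*11)*(-20) = (0*11)*(-20) = 0*(-20) = 0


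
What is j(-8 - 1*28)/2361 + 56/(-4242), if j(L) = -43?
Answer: -2497/79487 ≈ -0.031414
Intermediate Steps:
j(-8 - 1*28)/2361 + 56/(-4242) = -43/2361 + 56/(-4242) = -43*1/2361 + 56*(-1/4242) = -43/2361 - 4/303 = -2497/79487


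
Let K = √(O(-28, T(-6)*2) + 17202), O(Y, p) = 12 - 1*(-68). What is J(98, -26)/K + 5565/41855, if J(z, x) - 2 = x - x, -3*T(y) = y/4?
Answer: 1113/8371 + √17282/8641 ≈ 0.14817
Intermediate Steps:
T(y) = -y/12 (T(y) = -y/(3*4) = -y/12)
J(z, x) = 2 (J(z, x) = 2 + (x - x) = 2 + 0 = 2)
O(Y, p) = 80 (O(Y, p) = 12 + 68 = 80)
K = √17282 (K = √(80 + 17202) = √17282 ≈ 131.46)
J(98, -26)/K + 5565/41855 = 2/(√17282) + 5565/41855 = 2*(√17282/17282) + 5565*(1/41855) = √17282/8641 + 1113/8371 = 1113/8371 + √17282/8641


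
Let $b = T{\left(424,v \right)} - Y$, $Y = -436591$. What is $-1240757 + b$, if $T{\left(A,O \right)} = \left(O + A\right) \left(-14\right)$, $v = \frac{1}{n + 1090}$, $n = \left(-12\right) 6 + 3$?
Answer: $- \frac{827114156}{1021} \approx -8.101 \cdot 10^{5}$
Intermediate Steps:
$n = -69$ ($n = -72 + 3 = -69$)
$v = \frac{1}{1021}$ ($v = \frac{1}{-69 + 1090} = \frac{1}{1021} \approx 0.00097943$)
$T{\left(A,O \right)} = - 14 A - 14 O$ ($T{\left(A,O \right)} = \left(A + O\right) \left(-14\right) = - 14 A - 14 O$)
$b = \frac{439698741}{1021}$ ($b = \left(\left(-14\right) 424 - \frac{14}{1021}\right) - -436591 = \left(-5936 - \frac{14}{1021}\right) + 436591 = - \frac{6060670}{1021} + 436591 = \frac{439698741}{1021} \approx 4.3066 \cdot 10^{5}$)
$-1240757 + b = -1240757 + \frac{439698741}{1021} = - \frac{827114156}{1021}$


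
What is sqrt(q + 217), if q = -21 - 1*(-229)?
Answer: 5*sqrt(17) ≈ 20.616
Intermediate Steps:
q = 208 (q = -21 + 229 = 208)
sqrt(q + 217) = sqrt(208 + 217) = sqrt(425) = 5*sqrt(17)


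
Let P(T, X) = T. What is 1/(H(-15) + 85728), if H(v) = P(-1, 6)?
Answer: 1/85727 ≈ 1.1665e-5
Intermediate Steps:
H(v) = -1
1/(H(-15) + 85728) = 1/(-1 + 85728) = 1/85727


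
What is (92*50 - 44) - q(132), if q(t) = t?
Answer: 4424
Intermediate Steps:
(92*50 - 44) - q(132) = (92*50 - 44) - 1*132 = (4600 - 44) - 132 = 4556 - 132 = 4424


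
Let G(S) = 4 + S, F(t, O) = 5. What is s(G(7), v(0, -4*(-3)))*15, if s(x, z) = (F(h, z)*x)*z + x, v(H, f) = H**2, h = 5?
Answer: 165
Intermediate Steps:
s(x, z) = x + 5*x*z (s(x, z) = (5*x)*z + x = 5*x*z + x = x + 5*x*z)
s(G(7), v(0, -4*(-3)))*15 = ((4 + 7)*(1 + 5*0**2))*15 = (11*(1 + 5*0))*15 = (11*(1 + 0))*15 = (11*1)*15 = 11*15 = 165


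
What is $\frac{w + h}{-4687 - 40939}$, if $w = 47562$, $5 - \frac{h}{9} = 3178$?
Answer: $- \frac{2715}{6518} \approx -0.41654$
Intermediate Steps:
$h = -28557$ ($h = 45 - 28602 = -28557$)
$\frac{w + h}{-4687 - 40939} = \frac{47562 - 28557}{-4687 - 40939} = \frac{19005}{-45626} = 19005 \left(- \frac{1}{45626}\right) = - \frac{2715}{6518}$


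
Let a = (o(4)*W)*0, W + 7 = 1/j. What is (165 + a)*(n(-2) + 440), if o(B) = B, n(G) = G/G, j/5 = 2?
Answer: 72765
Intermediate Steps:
j = 10 (j = 5*2 = 10)
n(G) = 1
W = -69/10 (W = -7 + 1/10 = -69/10 ≈ -6.9000)
a = 0 (a = (4*(-69/10))*0 = -138/5*0 = 0)
(165 + a)*(n(-2) + 440) = (165 + 0)*(1 + 440) = 165*441 = 72765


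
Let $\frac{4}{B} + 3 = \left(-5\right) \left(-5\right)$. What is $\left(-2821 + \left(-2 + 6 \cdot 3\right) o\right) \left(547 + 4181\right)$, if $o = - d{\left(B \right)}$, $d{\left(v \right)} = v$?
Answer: $- \frac{146865864}{11} \approx -1.3351 \cdot 10^{7}$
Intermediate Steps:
$B = \frac{2}{11}$ ($B = \frac{4}{-3 - -25} = \frac{4}{-3 + 25} = \frac{4}{22} = 4 \cdot \frac{1}{22} = \frac{2}{11} \approx 0.18182$)
$o = - \frac{2}{11}$ ($o = \left(-1\right) \frac{2}{11} = - \frac{2}{11} \approx -0.18182$)
$\left(-2821 + \left(-2 + 6 \cdot 3\right) o\right) \left(547 + 4181\right) = \left(-2821 + \left(-2 + 6 \cdot 3\right) \left(- \frac{2}{11}\right)\right) \left(547 + 4181\right) = \left(-2821 + \left(-2 + 18\right) \left(- \frac{2}{11}\right)\right) 4728 = \left(-2821 + 16 \left(- \frac{2}{11}\right)\right) 4728 = \left(-2821 - \frac{32}{11}\right) 4728 = \left(- \frac{31063}{11}\right) 4728 = - \frac{146865864}{11}$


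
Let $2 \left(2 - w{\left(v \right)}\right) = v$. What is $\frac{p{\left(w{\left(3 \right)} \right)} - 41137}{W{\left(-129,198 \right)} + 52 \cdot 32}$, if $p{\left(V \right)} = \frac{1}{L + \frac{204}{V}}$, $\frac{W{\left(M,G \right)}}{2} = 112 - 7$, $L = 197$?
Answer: $- \frac{12443942}{566885} \approx -21.951$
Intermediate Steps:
$w{\left(v \right)} = 2 - \frac{v}{2}$
$W{\left(M,G \right)} = 210$ ($W{\left(M,G \right)} = 2 \left(112 - 7\right) = 2 \cdot 105 = 210$)
$p{\left(V \right)} = \frac{1}{197 + \frac{204}{V}}$
$\frac{p{\left(w{\left(3 \right)} \right)} - 41137}{W{\left(-129,198 \right)} + 52 \cdot 32} = \frac{\frac{2 - \frac{3}{2}}{204 + 197 \left(2 - \frac{3}{2}\right)} - 41137}{210 + 52 \cdot 32} = \frac{\frac{2 - \frac{3}{2}}{204 + 197 \left(2 - \frac{3}{2}\right)} - 41137}{210 + 1664} = \frac{\frac{1}{2 \left(204 + 197 \cdot \frac{1}{2}\right)} - 41137}{1874} = \left(\frac{1}{2 \left(204 + \frac{197}{2}\right)} - 41137\right) \frac{1}{1874} = \left(\frac{1}{2 \cdot \frac{605}{2}} - 41137\right) \frac{1}{1874} = \left(\frac{1}{2} \cdot \frac{2}{605} - 41137\right) \frac{1}{1874} = \left(\frac{1}{605} - 41137\right) \frac{1}{1874} = \left(- \frac{24887884}{605}\right) \frac{1}{1874} = - \frac{12443942}{566885}$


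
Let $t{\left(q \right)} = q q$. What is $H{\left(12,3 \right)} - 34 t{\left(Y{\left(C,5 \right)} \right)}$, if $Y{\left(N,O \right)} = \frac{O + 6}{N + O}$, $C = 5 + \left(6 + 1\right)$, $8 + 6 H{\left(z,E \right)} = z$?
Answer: $- \frac{692}{51} \approx -13.569$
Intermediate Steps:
$H{\left(z,E \right)} = - \frac{4}{3} + \frac{z}{6}$
$C = 12$ ($C = 5 + 7 = 12$)
$Y{\left(N,O \right)} = \frac{6 + O}{N + O}$
$t{\left(q \right)} = q^{2}$
$H{\left(12,3 \right)} - 34 t{\left(Y{\left(C,5 \right)} \right)} = \left(- \frac{4}{3} + \frac{1}{6} \cdot 12\right) - 34 \left(\frac{6 + 5}{12 + 5}\right)^{2} = \left(- \frac{4}{3} + 2\right) - 34 \left(\frac{1}{17} \cdot 11\right)^{2} = \frac{2}{3} - 34 \left(\frac{1}{17} \cdot 11\right)^{2} = \frac{2}{3} - 34 \left(\frac{11}{17}\right)^{2} = \frac{2}{3} - \frac{242}{17} = - \frac{692}{51}$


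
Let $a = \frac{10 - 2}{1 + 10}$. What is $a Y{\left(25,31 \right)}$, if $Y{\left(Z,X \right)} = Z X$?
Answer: $\frac{6200}{11} \approx 563.64$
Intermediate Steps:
$Y{\left(Z,X \right)} = X Z$
$a = \frac{8}{11} \approx 0.72727$
$a Y{\left(25,31 \right)} = \frac{8 \cdot 31 \cdot 25}{11} = \frac{8}{11} \cdot 775 = \frac{6200}{11}$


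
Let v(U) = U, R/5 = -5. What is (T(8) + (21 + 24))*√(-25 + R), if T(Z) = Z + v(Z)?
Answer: 305*I*√2 ≈ 431.33*I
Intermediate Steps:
R = -25 (R = 5*(-5) = -25)
T(Z) = 2*Z (T(Z) = Z + Z = 2*Z)
(T(8) + (21 + 24))*√(-25 + R) = (2*8 + (21 + 24))*√(-25 - 25) = (16 + 45)*√(-50) = 61*(5*I*√2) = 305*I*√2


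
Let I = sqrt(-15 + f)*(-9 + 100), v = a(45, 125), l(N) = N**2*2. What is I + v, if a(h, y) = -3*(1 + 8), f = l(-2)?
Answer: -27 + 91*I*sqrt(7) ≈ -27.0 + 240.76*I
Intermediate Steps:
l(N) = 2*N**2
f = 8 (f = 2*(-2)**2 = 2*4 = 8)
a(h, y) = -27 (a(h, y) = -3*9 = -27)
v = -27
I = 91*I*sqrt(7) (I = sqrt(-15 + 8)*(-9 + 100) = sqrt(-7)*91 = (I*sqrt(7))*91 = 91*I*sqrt(7) ≈ 240.76*I)
I + v = 91*I*sqrt(7) - 27 = -27 + 91*I*sqrt(7)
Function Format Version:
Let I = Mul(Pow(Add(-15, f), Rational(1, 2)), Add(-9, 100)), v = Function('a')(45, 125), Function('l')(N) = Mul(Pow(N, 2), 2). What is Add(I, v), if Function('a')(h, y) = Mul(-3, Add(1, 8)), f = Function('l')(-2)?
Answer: Add(-27, Mul(91, I, Pow(7, Rational(1, 2)))) ≈ Add(-27.000, Mul(240.76, I))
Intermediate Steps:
Function('l')(N) = Mul(2, Pow(N, 2))
f = 8 (f = Mul(2, Pow(-2, 2)) = Mul(2, 4) = 8)
Function('a')(h, y) = -27 (Function('a')(h, y) = Mul(-3, 9) = -27)
v = -27
I = Mul(91, I, Pow(7, Rational(1, 2))) (I = Mul(Pow(Add(-15, 8), Rational(1, 2)), Add(-9, 100)) = Mul(Pow(-7, Rational(1, 2)), 91) = Mul(Mul(I, Pow(7, Rational(1, 2))), 91) = Mul(91, I, Pow(7, Rational(1, 2))) ≈ Mul(240.76, I))
Add(I, v) = Add(Mul(91, I, Pow(7, Rational(1, 2))), -27) = Add(-27, Mul(91, I, Pow(7, Rational(1, 2))))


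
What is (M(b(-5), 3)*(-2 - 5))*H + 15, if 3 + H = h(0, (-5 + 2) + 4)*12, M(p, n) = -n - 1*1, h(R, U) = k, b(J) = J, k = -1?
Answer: -405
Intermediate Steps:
h(R, U) = -1
M(p, n) = -1 - n (M(p, n) = -n - 1 = -1 - n)
H = -15 (H = -3 - 1*12 = -3 - 12 = -15)
(M(b(-5), 3)*(-2 - 5))*H + 15 = ((-1 - 1*3)*(-2 - 5))*(-15) + 15 = ((-1 - 3)*(-7))*(-15) + 15 = -4*(-7)*(-15) + 15 = 28*(-15) + 15 = -420 + 15 = -405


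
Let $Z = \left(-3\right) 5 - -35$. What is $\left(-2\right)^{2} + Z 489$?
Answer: $9784$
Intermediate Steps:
$Z = 20$ ($Z = -15 + 35 = 20$)
$\left(-2\right)^{2} + Z 489 = \left(-2\right)^{2} + 20 \cdot 489 = 4 + 9780 = 9784$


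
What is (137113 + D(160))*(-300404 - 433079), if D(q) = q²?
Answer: -119347219379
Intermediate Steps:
(137113 + D(160))*(-300404 - 433079) = (137113 + 160²)*(-300404 - 433079) = (137113 + 25600)*(-733483) = 162713*(-733483) = -119347219379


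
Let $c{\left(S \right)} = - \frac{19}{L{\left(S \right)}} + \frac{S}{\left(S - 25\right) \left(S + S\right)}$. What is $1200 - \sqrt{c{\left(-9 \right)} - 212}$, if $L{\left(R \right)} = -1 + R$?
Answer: $1200 - \frac{i \sqrt{6072315}}{170} \approx 1200.0 - 14.495 i$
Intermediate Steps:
$c{\left(S \right)} = \frac{1}{2 \left(-25 + S\right)} - \frac{19}{-1 + S}$ ($c{\left(S \right)} = - \frac{19}{-1 + S} + \frac{S}{\left(S - 25\right) \left(S + S\right)} = - \frac{19}{-1 + S} + \frac{S}{\left(-25 + S\right) 2 S} = - \frac{19}{-1 + S} + \frac{S}{2 S \left(-25 + S\right)} = - \frac{19}{-1 + S} + S \frac{1}{2 S \left(-25 + S\right)} = - \frac{19}{-1 + S} + \frac{1}{2 \left(-25 + S\right)} = \frac{1}{2 \left(-25 + S\right)} - \frac{19}{-1 + S}$)
$1200 - \sqrt{c{\left(-9 \right)} - 212} = 1200 - \sqrt{\frac{949 - -333}{2 \left(-1 - 9\right) \left(-25 - 9\right)} - 212} = 1200 - \sqrt{\frac{949 + 333}{2 \left(-10\right) \left(-34\right)} - 212} = 1200 - \sqrt{\frac{1}{2} \left(- \frac{1}{10}\right) \left(- \frac{1}{34}\right) 1282 - 212} = 1200 - \sqrt{\frac{641}{340} - 212} = 1200 - \sqrt{- \frac{71439}{340}} = 1200 - \frac{i \sqrt{6072315}}{170}$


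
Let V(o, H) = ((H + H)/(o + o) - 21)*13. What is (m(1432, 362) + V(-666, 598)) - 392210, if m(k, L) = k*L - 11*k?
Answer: 36675730/333 ≈ 1.1014e+5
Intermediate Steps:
m(k, L) = -11*k + L*k (m(k, L) = L*k - 11*k = -11*k + L*k)
V(o, H) = -273 + 13*H/o (V(o, H) = ((2*H)/((2*o)) - 21)*13 = ((2*H)*(1/(2*o)) - 21)*13 = (H/o - 21)*13 = (-21 + H/o)*13 = -273 + 13*H/o)
(m(1432, 362) + V(-666, 598)) - 392210 = (1432*(-11 + 362) + (-273 + 13*598/(-666))) - 392210 = (1432*351 + (-273 + 13*598*(-1/666))) - 392210 = (502632 + (-273 - 3887/333)) - 392210 = (502632 - 94796/333) - 392210 = 167281660/333 - 392210 = 36675730/333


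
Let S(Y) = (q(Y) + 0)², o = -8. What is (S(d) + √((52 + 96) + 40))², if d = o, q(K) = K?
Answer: 4284 + 256*√47 ≈ 6039.0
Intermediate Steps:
d = -8
S(Y) = Y² (S(Y) = (Y + 0)² = Y²)
(S(d) + √((52 + 96) + 40))² = ((-8)² + √((52 + 96) + 40))² = (64 + √(148 + 40))² = (64 + √188)² = (64 + 2*√47)²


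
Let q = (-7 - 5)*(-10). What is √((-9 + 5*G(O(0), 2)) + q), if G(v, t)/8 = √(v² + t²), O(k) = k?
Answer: √191 ≈ 13.820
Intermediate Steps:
q = 120 (q = -12*(-10) = 120)
G(v, t) = 8*√(t² + v²) (G(v, t) = 8*√(v² + t²) = 8*√(t² + v²))
√((-9 + 5*G(O(0), 2)) + q) = √((-9 + 5*(8*√(2² + 0²))) + 120) = √((-9 + 5*(8*√(4 + 0))) + 120) = √((-9 + 5*(8*√4)) + 120) = √((-9 + 5*(8*2)) + 120) = √((-9 + 5*16) + 120) = √((-9 + 80) + 120) = √(71 + 120) = √191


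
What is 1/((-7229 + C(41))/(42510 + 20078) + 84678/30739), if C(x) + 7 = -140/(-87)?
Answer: 41844662571/110434509770 ≈ 0.37891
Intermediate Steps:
C(x) = -469/87 (C(x) = -7 - 140/(-87) = -7 - 140*(-1/87) = -7 + 140/87 = -469/87)
1/((-7229 + C(41))/(42510 + 20078) + 84678/30739) = 1/((-7229 - 469/87)/(42510 + 20078) + 84678/30739) = 1/(-629392/87/62588 + 84678*(1/30739)) = 1/(-629392/87*1/62588 + 84678/30739) = 1/(-157348/1361289 + 84678/30739) = 1/(110434509770/41844662571) = 41844662571/110434509770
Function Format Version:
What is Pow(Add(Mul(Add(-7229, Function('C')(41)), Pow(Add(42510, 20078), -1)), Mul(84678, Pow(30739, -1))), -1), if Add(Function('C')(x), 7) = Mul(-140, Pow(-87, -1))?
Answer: Rational(41844662571, 110434509770) ≈ 0.37891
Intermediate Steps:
Function('C')(x) = Rational(-469, 87) (Function('C')(x) = Add(-7, Mul(-140, Pow(-87, -1))) = Add(-7, Mul(-140, Rational(-1, 87))) = Add(-7, Rational(140, 87)) = Rational(-469, 87))
Pow(Add(Mul(Add(-7229, Function('C')(41)), Pow(Add(42510, 20078), -1)), Mul(84678, Pow(30739, -1))), -1) = Pow(Add(Mul(Add(-7229, Rational(-469, 87)), Pow(Add(42510, 20078), -1)), Mul(84678, Pow(30739, -1))), -1) = Pow(Add(Mul(Rational(-629392, 87), Pow(62588, -1)), Mul(84678, Rational(1, 30739))), -1) = Pow(Add(Mul(Rational(-629392, 87), Rational(1, 62588)), Rational(84678, 30739)), -1) = Pow(Add(Rational(-157348, 1361289), Rational(84678, 30739)), -1) = Pow(Rational(110434509770, 41844662571), -1) = Rational(41844662571, 110434509770)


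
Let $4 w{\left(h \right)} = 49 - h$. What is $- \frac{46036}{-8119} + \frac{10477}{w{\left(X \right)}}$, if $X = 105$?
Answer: $- \frac{84418259}{113666} \approx -742.69$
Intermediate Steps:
$w{\left(h \right)} = \frac{49}{4} - \frac{h}{4}$ ($w{\left(h \right)} = \frac{49 - h}{4} = \frac{49}{4} - \frac{h}{4}$)
$- \frac{46036}{-8119} + \frac{10477}{w{\left(X \right)}} = - \frac{46036}{-8119} + \frac{10477}{\frac{49}{4} - \frac{105}{4}} = \left(-46036\right) \left(- \frac{1}{8119}\right) + \frac{10477}{\frac{49}{4} - \frac{105}{4}} = \frac{46036}{8119} + \frac{10477}{-14} = \frac{46036}{8119} + 10477 \left(- \frac{1}{14}\right) = \frac{46036}{8119} - \frac{10477}{14} = - \frac{84418259}{113666}$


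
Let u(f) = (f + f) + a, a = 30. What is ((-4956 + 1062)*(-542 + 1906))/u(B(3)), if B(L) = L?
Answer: -442618/3 ≈ -1.4754e+5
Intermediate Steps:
u(f) = 30 + 2*f (u(f) = (f + f) + 30 = 2*f + 30 = 30 + 2*f)
((-4956 + 1062)*(-542 + 1906))/u(B(3)) = ((-4956 + 1062)*(-542 + 1906))/(30 + 2*3) = (-3894*1364)/(30 + 6) = -5311416/36 = -5311416*1/36 = -442618/3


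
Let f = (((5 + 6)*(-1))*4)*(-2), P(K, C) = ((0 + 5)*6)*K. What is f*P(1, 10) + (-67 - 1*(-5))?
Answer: 2578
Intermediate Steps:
P(K, C) = 30*K (P(K, C) = (5*6)*K = 30*K)
f = 88 (f = ((11*(-1))*4)*(-2) = -11*4*(-2) = -44*(-2) = 88)
f*P(1, 10) + (-67 - 1*(-5)) = 88*(30*1) + (-67 - 1*(-5)) = 88*30 + (-67 + 5) = 2640 - 62 = 2578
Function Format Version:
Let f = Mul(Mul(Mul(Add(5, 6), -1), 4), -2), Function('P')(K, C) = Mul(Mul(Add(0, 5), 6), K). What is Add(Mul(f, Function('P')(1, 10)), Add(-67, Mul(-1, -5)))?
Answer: 2578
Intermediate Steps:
Function('P')(K, C) = Mul(30, K) (Function('P')(K, C) = Mul(Mul(5, 6), K) = Mul(30, K))
f = 88 (f = Mul(Mul(Mul(11, -1), 4), -2) = Mul(Mul(-11, 4), -2) = Mul(-44, -2) = 88)
Add(Mul(f, Function('P')(1, 10)), Add(-67, Mul(-1, -5))) = Add(Mul(88, Mul(30, 1)), Add(-67, Mul(-1, -5))) = Add(Mul(88, 30), Add(-67, 5)) = Add(2640, -62) = 2578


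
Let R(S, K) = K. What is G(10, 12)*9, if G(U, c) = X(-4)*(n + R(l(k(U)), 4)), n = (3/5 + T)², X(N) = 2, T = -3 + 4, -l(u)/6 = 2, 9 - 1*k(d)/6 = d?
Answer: 2952/25 ≈ 118.08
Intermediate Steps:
k(d) = 54 - 6*d
l(u) = -12 (l(u) = -6*2 = -12)
T = 1
n = 64/25 (n = (3/5 + 1)² = (3*(⅕) + 1)² = (⅗ + 1)² = (8/5)² = 64/25 ≈ 2.5600)
G(U, c) = 328/25 (G(U, c) = 2*(64/25 + 4) = 2*(164/25) = 328/25)
G(10, 12)*9 = (328/25)*9 = 2952/25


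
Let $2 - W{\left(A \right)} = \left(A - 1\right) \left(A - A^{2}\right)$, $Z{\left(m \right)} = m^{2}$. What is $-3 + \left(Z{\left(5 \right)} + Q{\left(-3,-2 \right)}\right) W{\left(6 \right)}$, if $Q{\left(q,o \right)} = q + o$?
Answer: $3037$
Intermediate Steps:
$W{\left(A \right)} = 2 - \left(-1 + A\right) \left(A - A^{2}\right)$ ($W{\left(A \right)} = 2 - \left(A - 1\right) \left(A - A^{2}\right) = 2 - \left(-1 + A\right) \left(A - A^{2}\right)$)
$Q{\left(q,o \right)} = o + q$
$-3 + \left(Z{\left(5 \right)} + Q{\left(-3,-2 \right)}\right) W{\left(6 \right)} = -3 + \left(5^{2} - 5\right) \left(2 + 6 + 6^{3} - 2 \cdot 6^{2}\right) = -3 + \left(25 - 5\right) \left(2 + 6 + 216 - 72\right) = -3 + 20 \left(2 + 6 + 216 - 72\right) = -3 + 20 \cdot 152 = -3 + 3040 = 3037$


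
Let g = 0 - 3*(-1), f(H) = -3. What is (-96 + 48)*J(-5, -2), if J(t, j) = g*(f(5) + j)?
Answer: 720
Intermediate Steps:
g = 3 (g = 0 + 3 = 3)
J(t, j) = -9 + 3*j (J(t, j) = 3*(-3 + j) = -9 + 3*j)
(-96 + 48)*J(-5, -2) = (-96 + 48)*(-9 + 3*(-2)) = -48*(-9 - 6) = -48*(-15) = 720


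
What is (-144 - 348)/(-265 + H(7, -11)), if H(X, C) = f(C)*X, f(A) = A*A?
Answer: -82/97 ≈ -0.84536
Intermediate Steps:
f(A) = A²
H(X, C) = X*C² (H(X, C) = C²*X = X*C²)
(-144 - 348)/(-265 + H(7, -11)) = (-144 - 348)/(-265 + 7*(-11)²) = -492/(-265 + 7*121) = -492/(-265 + 847) = -492/582 = -492*1/582 = -82/97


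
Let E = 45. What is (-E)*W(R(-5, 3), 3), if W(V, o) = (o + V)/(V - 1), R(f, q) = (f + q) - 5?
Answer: -45/2 ≈ -22.500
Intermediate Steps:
R(f, q) = -5 + f + q
W(V, o) = (V + o)/(-1 + V)
(-E)*W(R(-5, 3), 3) = (-1*45)*(((-5 - 5 + 3) + 3)/(-1 + (-5 - 5 + 3))) = -45*(-7 + 3)/(-1 - 7) = -45*(-4)/(-8) = -(-45)*(-4)/8 = -45*½ = -45/2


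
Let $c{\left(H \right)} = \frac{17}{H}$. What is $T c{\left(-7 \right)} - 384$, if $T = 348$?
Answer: $- \frac{8604}{7} \approx -1229.1$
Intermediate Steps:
$T c{\left(-7 \right)} - 384 = 348 \frac{17}{-7} - 384 = 348 \cdot 17 \left(- \frac{1}{7}\right) - 384 = 348 \left(- \frac{17}{7}\right) - 384 = - \frac{5916}{7} - 384 = - \frac{8604}{7}$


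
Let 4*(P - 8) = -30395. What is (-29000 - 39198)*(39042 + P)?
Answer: -4289824695/2 ≈ -2.1449e+9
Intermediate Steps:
P = -30363/4 (P = 8 + (1/4)*(-30395) = 8 - 30395/4 = -30363/4 ≈ -7590.8)
(-29000 - 39198)*(39042 + P) = (-29000 - 39198)*(39042 - 30363/4) = -68198*125805/4 = -4289824695/2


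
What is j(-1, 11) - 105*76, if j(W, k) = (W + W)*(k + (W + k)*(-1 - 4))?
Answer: -7902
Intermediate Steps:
j(W, k) = 2*W*(-5*W - 4*k) (j(W, k) = (2*W)*(k + (W + k)*(-5)) = (2*W)*(k + (-5*W - 5*k)) = (2*W)*(-5*W - 4*k) = 2*W*(-5*W - 4*k))
j(-1, 11) - 105*76 = -2*(-1)*(4*11 + 5*(-1)) - 105*76 = -2*(-1)*(44 - 5) - 7980 = -2*(-1)*39 - 7980 = 78 - 7980 = -7902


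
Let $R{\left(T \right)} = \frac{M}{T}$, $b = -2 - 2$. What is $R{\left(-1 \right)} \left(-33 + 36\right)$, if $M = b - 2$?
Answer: $18$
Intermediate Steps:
$b = -4$ ($b = -2 - 2 = -4$)
$M = -6$ ($M = -4 - 2 = -6$)
$R{\left(T \right)} = - \frac{6}{T}$
$R{\left(-1 \right)} \left(-33 + 36\right) = - \frac{6}{-1} \left(-33 + 36\right) = \left(-6\right) \left(-1\right) 3 = 6 \cdot 3 = 18$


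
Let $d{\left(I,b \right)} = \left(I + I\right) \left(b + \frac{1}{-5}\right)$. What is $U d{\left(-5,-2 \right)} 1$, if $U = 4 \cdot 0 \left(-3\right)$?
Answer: $0$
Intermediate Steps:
$U = 0$ ($U = 0 \left(-3\right) = 0$)
$d{\left(I,b \right)} = 2 I \left(- \frac{1}{5} + b\right)$ ($d{\left(I,b \right)} = 2 I \left(b - \frac{1}{5}\right) = 2 I \left(- \frac{1}{5} + b\right)$)
$U d{\left(-5,-2 \right)} 1 = 0 \cdot \frac{2}{5} \left(-5\right) \left(-1 + 5 \left(-2\right)\right) 1 = 0 \cdot \frac{2}{5} \left(-5\right) \left(-1 - 10\right) 1 = 0 \cdot \frac{2}{5} \left(-5\right) \left(-11\right) 1 = 0 \cdot 22 \cdot 1 = 0 \cdot 1 = 0$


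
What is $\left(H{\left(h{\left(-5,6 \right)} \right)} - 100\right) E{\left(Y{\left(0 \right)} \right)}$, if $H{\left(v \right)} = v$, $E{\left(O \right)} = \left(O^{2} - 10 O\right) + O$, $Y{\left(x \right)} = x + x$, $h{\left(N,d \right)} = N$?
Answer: $0$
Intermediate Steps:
$Y{\left(x \right)} = 2 x$
$E{\left(O \right)} = O^{2} - 9 O$
$\left(H{\left(h{\left(-5,6 \right)} \right)} - 100\right) E{\left(Y{\left(0 \right)} \right)} = \left(-5 - 100\right) 2 \cdot 0 \left(-9 + 2 \cdot 0\right) = - 105 \cdot 0 \left(-9 + 0\right) = - 105 \cdot 0 \left(-9\right) = \left(-105\right) 0 = 0$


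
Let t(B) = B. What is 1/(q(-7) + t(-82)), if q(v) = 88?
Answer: ⅙ ≈ 0.16667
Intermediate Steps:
1/(q(-7) + t(-82)) = 1/(88 - 82) = 1/6 = ⅙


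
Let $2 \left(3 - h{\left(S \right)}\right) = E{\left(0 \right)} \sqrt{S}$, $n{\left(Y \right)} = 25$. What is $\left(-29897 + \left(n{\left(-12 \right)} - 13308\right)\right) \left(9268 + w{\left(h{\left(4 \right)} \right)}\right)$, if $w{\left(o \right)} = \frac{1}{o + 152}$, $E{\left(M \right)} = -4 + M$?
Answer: $- \frac{63630609340}{159} \approx -4.0019 \cdot 10^{8}$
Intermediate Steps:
$h{\left(S \right)} = 3 + 2 \sqrt{S}$ ($h{\left(S \right)} = 3 - \frac{\left(-4 + 0\right) \sqrt{S}}{2} = 3 - \frac{\left(-4\right) \sqrt{S}}{2} = 3 + 2 \sqrt{S}$)
$w{\left(o \right)} = \frac{1}{152 + o}$
$\left(-29897 + \left(n{\left(-12 \right)} - 13308\right)\right) \left(9268 + w{\left(h{\left(4 \right)} \right)}\right) = \left(-29897 + \left(25 - 13308\right)\right) \left(9268 + \frac{1}{152 + \left(3 + 2 \sqrt{4}\right)}\right) = \left(-29897 - 13283\right) \left(9268 + \frac{1}{152 + \left(3 + 2 \cdot 2\right)}\right) = - 43180 \left(9268 + \frac{1}{152 + \left(3 + 4\right)}\right) = - 43180 \left(9268 + \frac{1}{152 + 7}\right) = - 43180 \left(9268 + \frac{1}{159}\right) = \left(-43180\right) \frac{1473613}{159} = - \frac{63630609340}{159}$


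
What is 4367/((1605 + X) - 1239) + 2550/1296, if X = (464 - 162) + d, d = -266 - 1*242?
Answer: 126409/4320 ≈ 29.261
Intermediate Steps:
d = -508 (d = -266 - 242 = -508)
X = -206 (X = (464 - 162) - 508 = 302 - 508 = -206)
4367/((1605 + X) - 1239) + 2550/1296 = 4367/((1605 - 206) - 1239) + 2550/1296 = 4367/(1399 - 1239) + 2550*(1/1296) = 4367/160 + 425/216 = 126409/4320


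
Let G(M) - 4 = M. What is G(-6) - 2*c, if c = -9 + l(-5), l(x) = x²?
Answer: -34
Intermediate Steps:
G(M) = 4 + M
c = 16 (c = -9 + (-5)² = -9 + 25 = 16)
G(-6) - 2*c = (4 - 6) - 2*16 = -2 - 32 = -34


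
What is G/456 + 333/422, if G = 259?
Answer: 130573/96216 ≈ 1.3571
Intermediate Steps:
G/456 + 333/422 = 259/456 + 333/422 = 130573/96216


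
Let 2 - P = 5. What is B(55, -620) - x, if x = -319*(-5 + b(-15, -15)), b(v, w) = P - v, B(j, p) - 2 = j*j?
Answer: 5260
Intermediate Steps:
P = -3 (P = 2 - 1*5 = 2 - 5 = -3)
B(j, p) = 2 + j² (B(j, p) = 2 + j*j = 2 + j²)
b(v, w) = -3 - v
x = -2233 (x = -319*(-5 + (-3 - 1*(-15))) = -319*(-5 + (-3 + 15)) = -319*(-5 + 12) = -319*7 = -2233)
B(55, -620) - x = (2 + 55²) - 1*(-2233) = (2 + 3025) + 2233 = 3027 + 2233 = 5260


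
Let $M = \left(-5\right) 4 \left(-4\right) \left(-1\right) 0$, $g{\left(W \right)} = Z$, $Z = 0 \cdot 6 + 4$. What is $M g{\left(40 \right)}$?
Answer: $0$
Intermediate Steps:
$Z = 4$ ($Z = 0 + 4 = 4$)
$g{\left(W \right)} = 4$
$M = 0$ ($M = \left(-20\right) \left(-4\right) \left(-1\right) 0 = 80 \left(-1\right) 0 = \left(-80\right) 0 = 0$)
$M g{\left(40 \right)} = 0 \cdot 4 = 0$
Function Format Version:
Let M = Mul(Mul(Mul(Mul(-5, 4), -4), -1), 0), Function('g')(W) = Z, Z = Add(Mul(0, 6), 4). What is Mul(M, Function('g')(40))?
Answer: 0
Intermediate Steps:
Z = 4 (Z = Add(0, 4) = 4)
Function('g')(W) = 4
M = 0 (M = Mul(Mul(Mul(-20, -4), -1), 0) = Mul(Mul(80, -1), 0) = Mul(-80, 0) = 0)
Mul(M, Function('g')(40)) = Mul(0, 4) = 0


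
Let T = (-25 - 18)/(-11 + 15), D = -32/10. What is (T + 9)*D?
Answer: 28/5 ≈ 5.6000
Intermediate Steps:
D = -16/5 (D = -32*1/10 = -16/5 ≈ -3.2000)
T = -43/4 ≈ -10.750
(T + 9)*D = (-43/4 + 9)*(-16/5) = -7/4*(-16/5) = 28/5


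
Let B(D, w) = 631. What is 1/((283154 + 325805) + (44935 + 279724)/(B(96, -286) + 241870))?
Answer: 242501/147673491118 ≈ 1.6421e-6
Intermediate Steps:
1/((283154 + 325805) + (44935 + 279724)/(B(96, -286) + 241870)) = 1/((283154 + 325805) + (44935 + 279724)/(631 + 241870)) = 1/(608959 + 324659/242501) = 1/(147673491118/242501) = 242501/147673491118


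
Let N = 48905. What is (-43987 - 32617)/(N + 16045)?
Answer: -38302/32475 ≈ -1.1794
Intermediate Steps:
(-43987 - 32617)/(N + 16045) = (-43987 - 32617)/(48905 + 16045) = -76604/64950 = -76604*1/64950 = -38302/32475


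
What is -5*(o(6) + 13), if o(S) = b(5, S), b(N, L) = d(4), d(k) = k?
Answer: -85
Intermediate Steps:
b(N, L) = 4
o(S) = 4
-5*(o(6) + 13) = -5*(4 + 13) = -5*17 = -85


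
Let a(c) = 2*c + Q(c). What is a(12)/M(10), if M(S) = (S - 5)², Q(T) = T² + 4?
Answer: 172/25 ≈ 6.8800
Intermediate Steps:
Q(T) = 4 + T²
a(c) = 4 + c² + 2*c (a(c) = 2*c + (4 + c²) = 4 + c² + 2*c)
M(S) = (-5 + S)²
a(12)/M(10) = (4 + 12² + 2*12)/((-5 + 10)²) = (4 + 144 + 24)/(5²) = 172/25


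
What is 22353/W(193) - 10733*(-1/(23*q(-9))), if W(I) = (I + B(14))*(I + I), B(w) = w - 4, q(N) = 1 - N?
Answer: 211539401/4505585 ≈ 46.951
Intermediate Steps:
B(w) = -4 + w
W(I) = 2*I*(10 + I) (W(I) = (I + (-4 + 14))*(I + I) = (I + 10)*(2*I) = (10 + I)*(2*I) = 2*I*(10 + I))
22353/W(193) - 10733*(-1/(23*q(-9))) = 22353/((2*193*(10 + 193))) - 10733*(-1/(23*(1 - 1*(-9)))) = 22353/((2*193*203)) - 10733*(-1/(23*(1 + 9))) = 22353/78358 - 10733/((-23*10)) = 22353*(1/78358) - 10733/(-230) = 22353/78358 - 10733*(-1/230) = 22353/78358 + 10733/230 = 211539401/4505585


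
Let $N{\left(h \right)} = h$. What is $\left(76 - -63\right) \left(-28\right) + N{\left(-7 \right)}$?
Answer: $-3899$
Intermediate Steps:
$\left(76 - -63\right) \left(-28\right) + N{\left(-7 \right)} = \left(76 - -63\right) \left(-28\right) - 7 = \left(76 + 63\right) \left(-28\right) - 7 = 139 \left(-28\right) - 7 = -3892 - 7 = -3899$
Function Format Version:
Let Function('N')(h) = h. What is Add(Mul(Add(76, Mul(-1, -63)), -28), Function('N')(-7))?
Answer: -3899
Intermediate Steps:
Add(Mul(Add(76, Mul(-1, -63)), -28), Function('N')(-7)) = Add(Mul(Add(76, Mul(-1, -63)), -28), -7) = Add(Mul(Add(76, 63), -28), -7) = Add(Mul(139, -28), -7) = Add(-3892, -7) = -3899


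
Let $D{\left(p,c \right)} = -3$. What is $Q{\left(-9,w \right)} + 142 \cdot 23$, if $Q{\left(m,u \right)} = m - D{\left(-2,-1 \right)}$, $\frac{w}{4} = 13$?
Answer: $3260$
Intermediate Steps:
$w = 52$ ($w = 4 \cdot 13 = 52$)
$Q{\left(m,u \right)} = 3 + m$ ($Q{\left(m,u \right)} = m - -3 = m + 3 = 3 + m$)
$Q{\left(-9,w \right)} + 142 \cdot 23 = \left(3 - 9\right) + 142 \cdot 23 = -6 + 3266 = 3260$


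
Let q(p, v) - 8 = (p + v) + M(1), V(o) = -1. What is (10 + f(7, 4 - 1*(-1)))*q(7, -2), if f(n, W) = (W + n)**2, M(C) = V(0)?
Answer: 1848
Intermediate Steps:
M(C) = -1
q(p, v) = 7 + p + v (q(p, v) = 8 + ((p + v) - 1) = 8 + (-1 + p + v) = 7 + p + v)
(10 + f(7, 4 - 1*(-1)))*q(7, -2) = (10 + ((4 - 1*(-1)) + 7)**2)*(7 + 7 - 2) = (10 + ((4 + 1) + 7)**2)*12 = (10 + (5 + 7)**2)*12 = (10 + 12**2)*12 = (10 + 144)*12 = 154*12 = 1848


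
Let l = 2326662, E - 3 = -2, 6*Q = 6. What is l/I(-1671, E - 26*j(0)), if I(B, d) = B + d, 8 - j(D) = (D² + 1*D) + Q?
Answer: -1163331/926 ≈ -1256.3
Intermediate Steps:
Q = 1 (Q = (⅙)*6 = 1)
E = 1 (E = 3 - 2 = 1)
j(D) = 7 - D - D² (j(D) = 8 - ((D² + 1*D) + 1) = 8 - ((D² + D) + 1) = 8 - ((D + D²) + 1) = 8 - (1 + D + D²) = 8 + (-1 - D - D²) = 7 - D - D²)
l/I(-1671, E - 26*j(0)) = 2326662/(-1671 + (1 - 26*(7 - 1*0 - 1*0²))) = 2326662/(-1671 + (1 - 26*(7 + 0 - 1*0))) = 2326662/(-1671 + (1 - 26*(7 + 0 + 0))) = 2326662/(-1671 + (1 - 26*7)) = 2326662/(-1671 + (1 - 182)) = 2326662/(-1671 - 181) = 2326662/(-1852) = 2326662*(-1/1852) = -1163331/926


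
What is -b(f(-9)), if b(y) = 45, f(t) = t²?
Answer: -45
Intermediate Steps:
-b(f(-9)) = -1*45 = -45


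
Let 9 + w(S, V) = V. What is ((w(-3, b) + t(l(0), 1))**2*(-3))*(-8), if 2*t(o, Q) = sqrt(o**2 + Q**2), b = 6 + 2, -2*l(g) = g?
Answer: 6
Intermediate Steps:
l(g) = -g/2
b = 8
w(S, V) = -9 + V
t(o, Q) = sqrt(Q**2 + o**2)/2 (t(o, Q) = sqrt(o**2 + Q**2)/2 = sqrt(Q**2 + o**2)/2)
((w(-3, b) + t(l(0), 1))**2*(-3))*(-8) = (((-9 + 8) + sqrt(1**2 + (-1/2*0)**2)/2)**2*(-3))*(-8) = ((-1 + sqrt(1 + 0**2)/2)**2*(-3))*(-8) = ((-1 + sqrt(1 + 0)/2)**2*(-3))*(-8) = ((-1 + sqrt(1)/2)**2*(-3))*(-8) = ((-1 + (1/2)*1)**2*(-3))*(-8) = ((-1 + 1/2)**2*(-3))*(-8) = ((-1/2)**2*(-3))*(-8) = ((1/4)*(-3))*(-8) = -3/4*(-8) = 6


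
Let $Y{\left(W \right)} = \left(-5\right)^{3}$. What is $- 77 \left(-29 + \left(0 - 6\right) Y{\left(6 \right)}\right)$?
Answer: $-55517$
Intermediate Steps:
$Y{\left(W \right)} = -125$
$- 77 \left(-29 + \left(0 - 6\right) Y{\left(6 \right)}\right) = - 77 \left(-29 + \left(0 - 6\right) \left(-125\right)\right) = - 77 \left(-29 - -750\right) = - 77 \left(-29 + 750\right) = \left(-77\right) 721 = -55517$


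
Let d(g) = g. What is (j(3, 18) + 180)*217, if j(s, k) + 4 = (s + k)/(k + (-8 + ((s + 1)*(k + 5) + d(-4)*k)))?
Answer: 383439/10 ≈ 38344.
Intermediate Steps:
j(s, k) = -4 + (k + s)/(-8 - 3*k + (1 + s)*(5 + k)) (j(s, k) = -4 + (s + k)/(k + (-8 + ((s + 1)*(k + 5) - 4*k))) = -4 + (k + s)/(k + (-8 + ((1 + s)*(5 + k) - 4*k))) = -4 + (k + s)/(k + (-8 + (-4*k + (1 + s)*(5 + k)))) = -4 + (k + s)/(k + (-8 - 4*k + (1 + s)*(5 + k))) = -4 + (k + s)/(-8 - 3*k + (1 + s)*(5 + k)))
(j(3, 18) + 180)*217 = ((12 - 19*3 + 9*18 - 4*18*3)/(-3 - 2*18 + 5*3 + 18*3) + 180)*217 = ((12 - 57 + 162 - 216)/(-3 - 36 + 15 + 54) + 180)*217 = (-99/30 + 180)*217 = ((1/30)*(-99) + 180)*217 = (-33/10 + 180)*217 = (1767/10)*217 = 383439/10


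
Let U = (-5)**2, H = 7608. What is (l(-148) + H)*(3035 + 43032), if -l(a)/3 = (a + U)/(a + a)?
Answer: 103724411133/296 ≈ 3.5042e+8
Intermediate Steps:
U = 25
l(a) = -3*(25 + a)/(2*a) (l(a) = -3*(a + 25)/(a + a) = -3*(25 + a)/(2*a))
(l(-148) + H)*(3035 + 43032) = ((3/2)*(-25 - 1*(-148))/(-148) + 7608)*(3035 + 43032) = ((3/2)*(-1/148)*(-25 + 148) + 7608)*46067 = ((3/2)*(-1/148)*123 + 7608)*46067 = (-369/296 + 7608)*46067 = (2251599/296)*46067 = 103724411133/296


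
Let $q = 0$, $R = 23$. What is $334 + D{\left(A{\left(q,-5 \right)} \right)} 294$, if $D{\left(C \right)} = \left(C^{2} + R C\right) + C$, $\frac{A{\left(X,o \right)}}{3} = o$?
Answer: $-39356$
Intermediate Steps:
$A{\left(X,o \right)} = 3 o$
$D{\left(C \right)} = C^{2} + 24 C$ ($D{\left(C \right)} = \left(C^{2} + 23 C\right) + C = C^{2} + 24 C$)
$334 + D{\left(A{\left(q,-5 \right)} \right)} 294 = 334 + 3 \left(-5\right) \left(24 + 3 \left(-5\right)\right) 294 = 334 + - 15 \left(24 - 15\right) 294 = 334 + \left(-15\right) 9 \cdot 294 = 334 - 39690 = -39356$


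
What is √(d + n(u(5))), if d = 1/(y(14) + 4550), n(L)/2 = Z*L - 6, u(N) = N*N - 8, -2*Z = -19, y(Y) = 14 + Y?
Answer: √6517968702/4578 ≈ 17.635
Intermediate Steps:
Z = 19/2 (Z = -½*(-19) = 19/2 ≈ 9.5000)
u(N) = -8 + N² (u(N) = N² - 8 = -8 + N²)
n(L) = -12 + 19*L (n(L) = 2*(19*L/2 - 6) = 2*(-6 + 19*L/2) = -12 + 19*L)
d = 1/4578 (d = 1/((14 + 14) + 4550) = 1/(28 + 4550) = 1/4578 ≈ 0.00021844)
√(d + n(u(5))) = √(1/4578 + (-12 + 19*(-8 + 5²))) = √(1/4578 + (-12 + 19*(-8 + 25))) = √(1/4578 + (-12 + 19*17)) = √(1/4578 + (-12 + 323)) = √(1/4578 + 311) = √(1423759/4578) = √6517968702/4578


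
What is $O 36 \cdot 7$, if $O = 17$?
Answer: $4284$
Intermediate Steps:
$O 36 \cdot 7 = 17 \cdot 36 \cdot 7 = 17 \cdot 252 = 4284$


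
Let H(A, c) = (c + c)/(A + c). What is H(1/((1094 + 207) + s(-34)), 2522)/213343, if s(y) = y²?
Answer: 953316/101691664105 ≈ 9.3746e-6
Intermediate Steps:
H(A, c) = 2*c/(A + c) (H(A, c) = (2*c)/(A + c) = 2*c/(A + c))
H(1/((1094 + 207) + s(-34)), 2522)/213343 = (2*2522/(1/((1094 + 207) + (-34)²) + 2522))/213343 = (2*2522/(1/(1301 + 1156) + 2522))*(1/213343) = (2*2522/(1/2457 + 2522))*(1/213343) = (2*2522/(6196555/2457))*(1/213343) = (2*2522*(2457/6196555))*(1/213343) = (12393108/6196555)*(1/213343) = 953316/101691664105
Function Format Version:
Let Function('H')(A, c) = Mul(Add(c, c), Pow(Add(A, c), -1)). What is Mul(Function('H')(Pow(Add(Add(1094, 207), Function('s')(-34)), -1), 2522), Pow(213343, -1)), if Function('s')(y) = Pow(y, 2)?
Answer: Rational(953316, 101691664105) ≈ 9.3746e-6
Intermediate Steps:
Function('H')(A, c) = Mul(2, c, Pow(Add(A, c), -1)) (Function('H')(A, c) = Mul(Mul(2, c), Pow(Add(A, c), -1)) = Mul(2, c, Pow(Add(A, c), -1)))
Mul(Function('H')(Pow(Add(Add(1094, 207), Function('s')(-34)), -1), 2522), Pow(213343, -1)) = Mul(Mul(2, 2522, Pow(Add(Pow(Add(Add(1094, 207), Pow(-34, 2)), -1), 2522), -1)), Pow(213343, -1)) = Mul(Mul(2, 2522, Pow(Add(Pow(Add(1301, 1156), -1), 2522), -1)), Rational(1, 213343)) = Mul(Mul(2, 2522, Pow(Add(Pow(2457, -1), 2522), -1)), Rational(1, 213343)) = Mul(Mul(2, 2522, Pow(Add(Rational(1, 2457), 2522), -1)), Rational(1, 213343)) = Mul(Mul(2, 2522, Pow(Rational(6196555, 2457), -1)), Rational(1, 213343)) = Mul(Mul(2, 2522, Rational(2457, 6196555)), Rational(1, 213343)) = Mul(Rational(12393108, 6196555), Rational(1, 213343)) = Rational(953316, 101691664105)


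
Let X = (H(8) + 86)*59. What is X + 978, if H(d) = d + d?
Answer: 6996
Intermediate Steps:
H(d) = 2*d
X = 6018 (X = (2*8 + 86)*59 = (16 + 86)*59 = 102*59 = 6018)
X + 978 = 6018 + 978 = 6996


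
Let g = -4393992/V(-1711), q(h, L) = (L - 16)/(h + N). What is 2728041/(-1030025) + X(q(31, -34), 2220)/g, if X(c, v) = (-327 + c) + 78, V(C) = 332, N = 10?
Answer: -121989587681713/46390696500450 ≈ -2.6296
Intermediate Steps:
q(h, L) = (-16 + L)/(10 + h) (q(h, L) = (L - 16)/(h + 10) = (-16 + L)/(10 + h))
X(c, v) = -249 + c
g = -1098498/83 (g = -4393992/332 = -4393992*1/332 = -1098498/83 ≈ -13235.)
2728041/(-1030025) + X(q(31, -34), 2220)/g = 2728041/(-1030025) + (-249 + (-16 - 34)/(10 + 31))/(-1098498/83) = 2728041*(-1/1030025) + (-249 - 50/41)*(-83/1098498) = -2728041/1030025 + (-249 + (1/41)*(-50))*(-83/1098498) = -2728041/1030025 + (-249 - 50/41)*(-83/1098498) = -2728041/1030025 - 10259/41*(-83/1098498) = -2728041/1030025 + 851497/45038418 = -121989587681713/46390696500450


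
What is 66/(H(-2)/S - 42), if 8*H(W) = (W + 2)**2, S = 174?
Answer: -11/7 ≈ -1.5714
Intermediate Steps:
H(W) = (2 + W)**2/8 (H(W) = (W + 2)**2/8 = (2 + W)**2/8)
66/(H(-2)/S - 42) = 66/(((2 - 2)**2/8)/174 - 42) = 66/(((1/8)*0**2)*(1/174) - 42) = 66/(((1/8)*0)*(1/174) - 42) = 66/(0*(1/174) - 42) = 66/(0 - 42) = 66/(-42) = -1/42*66 = -11/7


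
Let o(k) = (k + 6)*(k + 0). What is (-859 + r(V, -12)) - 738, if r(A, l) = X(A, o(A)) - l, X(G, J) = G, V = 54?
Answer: -1531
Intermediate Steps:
o(k) = k*(6 + k) (o(k) = (6 + k)*k = k*(6 + k))
r(A, l) = A - l
(-859 + r(V, -12)) - 738 = (-859 + (54 - 1*(-12))) - 738 = (-859 + (54 + 12)) - 738 = (-859 + 66) - 738 = -793 - 738 = -1531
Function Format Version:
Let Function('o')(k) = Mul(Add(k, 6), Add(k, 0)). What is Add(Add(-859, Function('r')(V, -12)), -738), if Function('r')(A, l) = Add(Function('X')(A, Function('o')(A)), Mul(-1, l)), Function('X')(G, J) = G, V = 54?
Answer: -1531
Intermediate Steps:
Function('o')(k) = Mul(k, Add(6, k)) (Function('o')(k) = Mul(Add(6, k), k) = Mul(k, Add(6, k)))
Function('r')(A, l) = Add(A, Mul(-1, l))
Add(Add(-859, Function('r')(V, -12)), -738) = Add(Add(-859, Add(54, Mul(-1, -12))), -738) = Add(Add(-859, Add(54, 12)), -738) = Add(Add(-859, 66), -738) = Add(-793, -738) = -1531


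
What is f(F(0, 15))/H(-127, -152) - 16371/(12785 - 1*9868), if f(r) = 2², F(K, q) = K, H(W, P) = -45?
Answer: -748363/131265 ≈ -5.7012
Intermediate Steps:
f(r) = 4
f(F(0, 15))/H(-127, -152) - 16371/(12785 - 1*9868) = 4/(-45) - 16371/(12785 - 1*9868) = 4*(-1/45) - 16371/(12785 - 9868) = -4/45 - 16371/2917 = -748363/131265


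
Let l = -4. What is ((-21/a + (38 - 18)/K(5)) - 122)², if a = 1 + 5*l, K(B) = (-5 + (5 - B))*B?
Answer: 133656721/9025 ≈ 14810.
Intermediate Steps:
K(B) = -B² (K(B) = (-B)*B = -B²)
a = -19 (a = 1 + 5*(-4) = 1 - 20 = -19)
((-21/a + (38 - 18)/K(5)) - 122)² = ((-21/(-19) + (38 - 18)/((-1*5²))) - 122)² = ((-21*(-1/19) + 20/((-1*25))) - 122)² = ((21/19 + 20/(-25)) - 122)² = ((21/19 + 20*(-1/25)) - 122)² = ((21/19 - ⅘) - 122)² = (29/95 - 122)² = (-11561/95)² = 133656721/9025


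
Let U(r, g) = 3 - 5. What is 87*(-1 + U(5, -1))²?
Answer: 783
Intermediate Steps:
U(r, g) = -2
87*(-1 + U(5, -1))² = 87*(-1 - 2)² = 87*(-3)² = 87*9 = 783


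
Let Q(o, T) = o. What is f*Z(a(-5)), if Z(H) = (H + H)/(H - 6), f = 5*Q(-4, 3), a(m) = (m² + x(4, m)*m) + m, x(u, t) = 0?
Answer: -400/7 ≈ -57.143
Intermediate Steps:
a(m) = m + m² (a(m) = (m² + 0*m) + m = (m² + 0) + m = m² + m = m + m²)
f = -20 (f = 5*(-4) = -20)
Z(H) = 2*H/(-6 + H) (Z(H) = (2*H)/(-6 + H) = 2*H/(-6 + H))
f*Z(a(-5)) = -40*(-5*(1 - 5))/(-6 - 5*(1 - 5)) = -40*(-5*(-4))/(-6 - 5*(-4)) = -40*20/(-6 + 20) = -40*20/14 = -20*20/7 = -400/7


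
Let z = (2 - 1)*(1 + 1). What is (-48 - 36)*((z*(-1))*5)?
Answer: 840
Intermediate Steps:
z = 2 (z = 1*2 = 2)
(-48 - 36)*((z*(-1))*5) = (-48 - 36)*((2*(-1))*5) = -(-168)*5 = -84*(-10) = 840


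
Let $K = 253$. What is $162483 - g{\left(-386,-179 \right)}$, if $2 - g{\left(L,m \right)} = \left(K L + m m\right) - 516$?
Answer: $96348$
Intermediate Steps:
$g{\left(L,m \right)} = 518 - m^{2} - 253 L$ ($g{\left(L,m \right)} = 2 - \left(\left(253 L + m m\right) - 516\right) = 2 - \left(\left(253 L + m^{2}\right) - 516\right) = 2 - \left(\left(m^{2} + 253 L\right) - 516\right) = 2 - \left(-516 + m^{2} + 253 L\right) = 518 - m^{2} - 253 L$)
$162483 - g{\left(-386,-179 \right)} = 162483 - \left(518 - \left(-179\right)^{2} - -97658\right) = 162483 - \left(518 - 32041 + 97658\right) = 162483 - 66135 = 96348$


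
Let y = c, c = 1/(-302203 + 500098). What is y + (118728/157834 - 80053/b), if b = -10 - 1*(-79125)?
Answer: -64154716885348/247112216930445 ≈ -0.25962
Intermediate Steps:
b = 79115 (b = -10 + 79125 = 79115)
c = 1/197895 ≈ 5.0532e-6
y = 1/197895 ≈ 5.0532e-6
y + (118728/157834 - 80053/b) = 1/197895 + (118728/157834 - 80053/79115) = 1/197895 + (118728*(1/157834) - 80053*1/79115) = 1/197895 + (59364/78917 - 80053/79115) = 1/197895 - 1620959741/6243518455 = -64154716885348/247112216930445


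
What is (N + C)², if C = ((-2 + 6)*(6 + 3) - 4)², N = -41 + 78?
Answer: 1125721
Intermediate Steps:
N = 37
C = 1024 (C = (4*9 - 4)² = (36 - 4)² = 32² = 1024)
(N + C)² = (37 + 1024)² = 1061² = 1125721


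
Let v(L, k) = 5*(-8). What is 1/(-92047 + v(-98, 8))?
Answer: -1/92087 ≈ -1.0859e-5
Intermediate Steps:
v(L, k) = -40
1/(-92047 + v(-98, 8)) = 1/(-92047 - 40) = 1/(-92087) = -1/92087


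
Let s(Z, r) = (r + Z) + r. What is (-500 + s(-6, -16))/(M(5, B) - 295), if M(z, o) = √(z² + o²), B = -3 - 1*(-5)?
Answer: 79355/43498 + 269*√29/43498 ≈ 1.8576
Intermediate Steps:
s(Z, r) = Z + 2*r (s(Z, r) = (Z + r) + r = Z + 2*r)
B = 2 (B = -3 + 5 = 2)
M(z, o) = √(o² + z²)
(-500 + s(-6, -16))/(M(5, B) - 295) = (-500 + (-6 + 2*(-16)))/(√(2² + 5²) - 295) = (-500 + (-6 - 32))/(√(4 + 25) - 295) = (-500 - 38)/(√29 - 295) = -538/(-295 + √29)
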